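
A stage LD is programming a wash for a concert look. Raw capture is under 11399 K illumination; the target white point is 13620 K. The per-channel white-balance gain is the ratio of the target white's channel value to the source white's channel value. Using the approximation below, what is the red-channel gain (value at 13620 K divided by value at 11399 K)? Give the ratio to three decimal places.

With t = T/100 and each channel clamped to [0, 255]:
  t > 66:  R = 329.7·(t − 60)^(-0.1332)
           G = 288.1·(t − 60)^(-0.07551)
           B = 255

At 11399 K (t = 113.99):
  R = 329.7·(113.99 − 60)^(-0.1332) = 329.7·53.99^(-0.1332) = 329.7·0.58784 = 193.809.
At 13620 K (t = 136.2):
  R = 329.7·(136.2 − 60)^(-0.1332) = 329.7·76.2^(-0.1332) = 329.7·0.56147 = 185.115.
Gain = 185.115 / 193.809 = 0.9551 → 0.955.

0.955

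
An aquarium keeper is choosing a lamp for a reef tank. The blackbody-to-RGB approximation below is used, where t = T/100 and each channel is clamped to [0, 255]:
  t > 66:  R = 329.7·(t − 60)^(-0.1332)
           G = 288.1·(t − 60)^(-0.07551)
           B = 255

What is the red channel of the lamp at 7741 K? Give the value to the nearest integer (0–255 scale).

t = 7741/100 = 77.41; the t > 66 branch applies.
R = 329.7·(77.41 − 60)^(-0.1332) = 329.7·17.41^(-0.1332) = 329.7·0.68348 = 225.343.
Rounded: 225.

225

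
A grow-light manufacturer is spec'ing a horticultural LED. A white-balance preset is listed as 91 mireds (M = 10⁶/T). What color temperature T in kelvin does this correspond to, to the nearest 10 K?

T = 10⁶ / 91 = 10989.01 K → 10990 K.

10990 K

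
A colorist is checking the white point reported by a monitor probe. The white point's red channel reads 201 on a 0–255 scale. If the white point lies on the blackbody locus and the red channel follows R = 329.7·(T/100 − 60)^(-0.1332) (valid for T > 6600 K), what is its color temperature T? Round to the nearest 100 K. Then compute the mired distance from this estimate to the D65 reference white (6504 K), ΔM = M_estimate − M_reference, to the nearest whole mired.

(t − 60)^(-0.1332) = 201/329.7 = 0.60965.
t − 60 = 0.60965^(1/-0.1332) = 0.60965^(-7.508) = 41.071, so t = 101.071.
T = 100·t = 10107 K → 10100 K to the nearest 100 K.
M_estimate = 10⁶/10100 = 99.01; M_reference = 10⁶/6504 = 153.75.
ΔM = 99.01 − 153.75 = -54.74 → -55 mireds.

-55 mireds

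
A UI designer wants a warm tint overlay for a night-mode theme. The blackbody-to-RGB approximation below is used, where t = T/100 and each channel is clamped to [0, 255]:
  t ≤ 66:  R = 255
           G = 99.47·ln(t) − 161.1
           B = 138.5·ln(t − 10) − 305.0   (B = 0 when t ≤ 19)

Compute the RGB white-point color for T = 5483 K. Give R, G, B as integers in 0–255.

t = 5483/100 = 54.83; the t ≤ 66 branch applies.
R = 255 by definition for t ≤ 66.
G = 99.47·ln 54.83 − 161.1 = 99.47·4.0042 − 161.1 = 237.202.
B = 138.5·ln(54.83 − 10) − 305.0 = 138.5·ln 44.83 − 305.0 = 138.5·3.8029 − 305.0 = 221.699.
Rounded: (255, 237, 222).

R=255, G=237, B=222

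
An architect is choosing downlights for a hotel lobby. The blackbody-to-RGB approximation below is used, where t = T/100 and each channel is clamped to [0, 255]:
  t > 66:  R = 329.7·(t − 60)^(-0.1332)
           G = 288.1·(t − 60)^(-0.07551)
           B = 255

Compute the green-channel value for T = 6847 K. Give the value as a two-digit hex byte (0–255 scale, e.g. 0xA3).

0xF5

t = 6847/100 = 68.47; the t > 66 branch applies.
G = 288.1·(68.47 − 60)^(-0.07551) = 288.1·8.47^(-0.07551) = 288.1·0.85101 = 245.176.
Rounded: 245; in hex, 0xF5.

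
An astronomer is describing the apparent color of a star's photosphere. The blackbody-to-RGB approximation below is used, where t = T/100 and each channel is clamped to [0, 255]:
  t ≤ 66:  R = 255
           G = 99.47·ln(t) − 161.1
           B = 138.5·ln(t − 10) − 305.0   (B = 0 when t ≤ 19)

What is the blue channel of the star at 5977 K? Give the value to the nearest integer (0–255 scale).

236

t = 5977/100 = 59.77; the t ≤ 66 branch applies.
B = 138.5·ln(59.77 − 10) − 305.0 = 138.5·ln 49.77 − 305.0 = 138.5·3.9074 − 305.0 = 236.177.
Rounded: 236.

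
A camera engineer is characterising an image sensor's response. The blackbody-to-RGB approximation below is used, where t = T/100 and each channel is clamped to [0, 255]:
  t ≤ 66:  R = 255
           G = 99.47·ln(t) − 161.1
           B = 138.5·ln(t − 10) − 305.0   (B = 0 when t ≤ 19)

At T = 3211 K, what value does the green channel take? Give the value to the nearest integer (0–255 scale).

184

t = 3211/100 = 32.11; the t ≤ 66 branch applies.
G = 99.47·ln 32.11 − 161.1 = 99.47·3.4692 − 161.1 = 183.978.
Rounded: 184.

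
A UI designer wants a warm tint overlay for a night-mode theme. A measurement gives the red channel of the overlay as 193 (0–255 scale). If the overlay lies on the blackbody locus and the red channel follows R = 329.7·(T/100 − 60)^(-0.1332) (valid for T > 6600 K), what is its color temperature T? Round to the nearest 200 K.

11600 K

(t − 60)^(-0.1332) = 193/329.7 = 0.58538.
t − 60 = 0.58538^(1/-0.1332) = 0.58538^(-7.508) = 55.713, so t = 115.713.
T = 100·t = 11571 K → 11600 K to the nearest 200 K.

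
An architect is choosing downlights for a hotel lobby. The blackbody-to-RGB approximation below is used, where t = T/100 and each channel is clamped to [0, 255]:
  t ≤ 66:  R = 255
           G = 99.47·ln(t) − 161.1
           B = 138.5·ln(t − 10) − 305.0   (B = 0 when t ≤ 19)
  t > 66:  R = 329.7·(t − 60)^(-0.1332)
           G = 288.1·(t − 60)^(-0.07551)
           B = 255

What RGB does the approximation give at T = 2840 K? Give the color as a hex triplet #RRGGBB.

#FFAC62

t = 2840/100 = 28.4; the t ≤ 66 branch applies.
R = 255 by definition for t ≤ 66.
G = 99.47·ln 28.4 − 161.1 = 99.47·3.3464 − 161.1 = 171.765.
B = 138.5·ln(28.4 − 10) − 305.0 = 138.5·ln 18.4 − 305.0 = 138.5·2.9124 − 305.0 = 98.361.
Rounded: (255, 172, 98).
In hex: #FFAC62.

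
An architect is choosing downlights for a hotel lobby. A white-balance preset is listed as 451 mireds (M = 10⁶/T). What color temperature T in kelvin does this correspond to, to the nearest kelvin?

2217 K

T = 10⁶ / 451 = 2217.29 K → 2217 K.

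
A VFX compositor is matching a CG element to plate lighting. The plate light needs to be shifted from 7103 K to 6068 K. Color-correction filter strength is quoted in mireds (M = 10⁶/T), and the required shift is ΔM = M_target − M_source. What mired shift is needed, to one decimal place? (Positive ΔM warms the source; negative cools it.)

+24.0 mireds

M_source = 10⁶/7103 = 140.786; M_target = 10⁶/6068 = 164.799.
ΔM = 164.799 − 140.786 = 24.013 → +24.0 mireds, a warming shift.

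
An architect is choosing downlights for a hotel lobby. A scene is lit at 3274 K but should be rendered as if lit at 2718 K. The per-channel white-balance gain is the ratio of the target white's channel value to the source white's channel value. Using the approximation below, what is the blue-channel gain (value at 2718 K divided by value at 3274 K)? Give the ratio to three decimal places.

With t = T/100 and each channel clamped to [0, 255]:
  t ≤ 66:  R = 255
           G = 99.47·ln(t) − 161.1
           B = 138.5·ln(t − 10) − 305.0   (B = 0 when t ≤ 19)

At 3274 K (t = 32.74):
  B = 138.5·ln(32.74 − 10) − 305.0 = 138.5·ln 22.74 − 305.0 = 138.5·3.1241 − 305.0 = 127.691.
At 2718 K (t = 27.18):
  B = 138.5·ln(27.18 − 10) − 305.0 = 138.5·ln 17.18 − 305.0 = 138.5·2.8437 − 305.0 = 88.859.
Gain = 88.859 / 127.691 = 0.6959 → 0.696.

0.696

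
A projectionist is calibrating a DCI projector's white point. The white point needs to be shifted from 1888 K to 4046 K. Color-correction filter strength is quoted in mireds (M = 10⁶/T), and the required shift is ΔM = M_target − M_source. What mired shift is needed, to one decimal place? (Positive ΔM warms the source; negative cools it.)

-282.5 mireds

M_source = 10⁶/1888 = 529.661; M_target = 10⁶/4046 = 247.158.
ΔM = 247.158 − 529.661 = -282.503 → -282.5 mireds, a cooling shift.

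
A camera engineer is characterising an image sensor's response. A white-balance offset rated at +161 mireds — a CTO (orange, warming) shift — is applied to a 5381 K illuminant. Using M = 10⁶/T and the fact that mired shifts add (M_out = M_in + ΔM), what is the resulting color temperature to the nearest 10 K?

2880 K

M_in = 10⁶/5381 = 185.84 mireds.
M_out = 185.84 + (+161) = 346.84 mireds.
T_out = 10⁶/346.84 = 2883.2 K → 2880 K.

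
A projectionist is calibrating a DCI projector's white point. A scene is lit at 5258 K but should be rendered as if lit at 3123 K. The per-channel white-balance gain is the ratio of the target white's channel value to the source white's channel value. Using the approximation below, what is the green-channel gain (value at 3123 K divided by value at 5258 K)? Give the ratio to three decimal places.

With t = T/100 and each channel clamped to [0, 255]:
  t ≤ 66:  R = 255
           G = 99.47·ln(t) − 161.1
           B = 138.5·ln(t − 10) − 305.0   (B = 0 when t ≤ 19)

At 5258 K (t = 52.58):
  G = 99.47·ln 52.58 − 161.1 = 99.47·3.9623 − 161.1 = 233.034.
At 3123 K (t = 31.23):
  G = 99.47·ln 31.23 − 161.1 = 99.47·3.4414 − 161.1 = 181.214.
Gain = 181.214 / 233.034 = 0.7776 → 0.778.

0.778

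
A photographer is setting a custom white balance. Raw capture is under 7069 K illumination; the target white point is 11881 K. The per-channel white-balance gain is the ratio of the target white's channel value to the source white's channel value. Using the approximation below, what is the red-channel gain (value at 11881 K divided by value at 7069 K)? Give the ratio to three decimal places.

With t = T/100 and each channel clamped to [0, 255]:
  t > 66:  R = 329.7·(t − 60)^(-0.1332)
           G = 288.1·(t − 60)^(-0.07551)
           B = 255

0.797

At 7069 K (t = 70.69):
  R = 329.7·(70.69 − 60)^(-0.1332) = 329.7·10.69^(-0.1332) = 329.7·0.72936 = 240.469.
At 11881 K (t = 118.81):
  R = 329.7·(118.81 − 60)^(-0.1332) = 329.7·58.81^(-0.1332) = 329.7·0.58118 = 191.614.
Gain = 191.614 / 240.469 = 0.7968 → 0.797.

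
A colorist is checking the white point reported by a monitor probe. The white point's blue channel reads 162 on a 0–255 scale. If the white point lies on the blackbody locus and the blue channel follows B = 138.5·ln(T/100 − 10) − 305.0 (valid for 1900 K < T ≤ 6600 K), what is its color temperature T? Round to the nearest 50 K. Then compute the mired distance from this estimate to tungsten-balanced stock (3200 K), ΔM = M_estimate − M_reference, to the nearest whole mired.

ln(t − 10) = (162 + 305.0) / 138.5 = 3.3718.
t − 10 = e^3.3718 = 29.132, so t = 39.132.
T = 100·t = 3913 K → 3900 K to the nearest 50 K.
M_estimate = 10⁶/3900 = 256.41; M_reference = 10⁶/3200 = 312.50.
ΔM = 256.41 − 312.50 = -56.09 → -56 mireds.

-56 mireds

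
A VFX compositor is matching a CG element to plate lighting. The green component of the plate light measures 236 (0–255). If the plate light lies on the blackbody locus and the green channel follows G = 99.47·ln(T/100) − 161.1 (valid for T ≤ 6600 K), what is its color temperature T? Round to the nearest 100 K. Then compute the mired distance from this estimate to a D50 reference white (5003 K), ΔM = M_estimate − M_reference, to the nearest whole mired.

-15 mireds

ln t = (236 + 161.1) / 99.47 = 3.9922.
t = e^3.9922 = 54.172.
T = 100·t = 5417 K → 5400 K to the nearest 100 K.
M_estimate = 10⁶/5400 = 185.19; M_reference = 10⁶/5003 = 199.88.
ΔM = 185.19 − 199.88 = -14.69 → -15 mireds.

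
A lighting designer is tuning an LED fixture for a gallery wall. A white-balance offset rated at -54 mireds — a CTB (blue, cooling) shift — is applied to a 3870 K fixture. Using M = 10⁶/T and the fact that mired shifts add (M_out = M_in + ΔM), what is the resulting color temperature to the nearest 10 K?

4890 K

M_in = 10⁶/3870 = 258.40 mireds.
M_out = 258.40 + (-54) = 204.40 mireds.
T_out = 10⁶/204.40 = 4892.4 K → 4890 K.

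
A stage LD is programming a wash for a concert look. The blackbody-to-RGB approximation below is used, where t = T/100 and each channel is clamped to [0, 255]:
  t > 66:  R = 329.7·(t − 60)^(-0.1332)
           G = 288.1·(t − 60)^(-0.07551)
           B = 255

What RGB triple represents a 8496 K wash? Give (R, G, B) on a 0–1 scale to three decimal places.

(0.842, 0.886, 1.000)

t = 8496/100 = 84.96; the t > 66 branch applies.
R = 329.7·(84.96 − 60)^(-0.1332) = 329.7·24.96^(-0.1332) = 329.7·0.65146 = 214.786.
G = 288.1·(84.96 − 60)^(-0.07551) = 288.1·24.96^(-0.07551) = 288.1·0.78432 = 225.963.
B = 255 by definition for t > 66.
Dividing each by 255: (0.8423, 0.8861, 1.0000) → (0.842, 0.886, 1.000).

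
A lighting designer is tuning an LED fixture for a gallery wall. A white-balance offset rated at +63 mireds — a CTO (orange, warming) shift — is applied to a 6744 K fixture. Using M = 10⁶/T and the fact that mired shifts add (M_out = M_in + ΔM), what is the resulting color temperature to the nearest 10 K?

4730 K

M_in = 10⁶/6744 = 148.28 mireds.
M_out = 148.28 + (+63) = 211.28 mireds.
T_out = 10⁶/211.28 = 4733.1 K → 4730 K.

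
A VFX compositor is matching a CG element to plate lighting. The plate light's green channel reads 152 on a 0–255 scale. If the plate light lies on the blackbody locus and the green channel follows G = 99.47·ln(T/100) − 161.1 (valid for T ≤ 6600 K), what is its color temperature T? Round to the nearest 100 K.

2300 K

ln t = (152 + 161.1) / 99.47 = 3.1477.
t = e^3.1477 = 23.282.
T = 100·t = 2328 K → 2300 K to the nearest 100 K.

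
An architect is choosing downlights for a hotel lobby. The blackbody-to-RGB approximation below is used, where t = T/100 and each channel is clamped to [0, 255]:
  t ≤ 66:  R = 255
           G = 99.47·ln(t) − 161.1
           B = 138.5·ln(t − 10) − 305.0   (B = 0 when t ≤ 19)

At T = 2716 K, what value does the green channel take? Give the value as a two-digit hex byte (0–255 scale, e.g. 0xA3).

t = 2716/100 = 27.16; the t ≤ 66 branch applies.
G = 99.47·ln 27.16 − 161.1 = 99.47·3.3017 − 161.1 = 167.325.
Rounded: 167; in hex, 0xA7.

0xA7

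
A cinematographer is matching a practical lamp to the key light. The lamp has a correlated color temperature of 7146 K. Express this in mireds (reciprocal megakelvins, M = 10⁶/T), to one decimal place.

139.9 mireds

M = 10⁶ / 7146 = 139.938 → 139.9 mireds.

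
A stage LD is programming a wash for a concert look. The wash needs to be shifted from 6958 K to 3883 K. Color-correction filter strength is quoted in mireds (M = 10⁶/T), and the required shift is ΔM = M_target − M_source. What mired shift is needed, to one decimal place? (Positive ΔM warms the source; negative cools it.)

+113.8 mireds

M_source = 10⁶/6958 = 143.719; M_target = 10⁶/3883 = 257.533.
ΔM = 257.533 − 143.719 = 113.813 → +113.8 mireds, a warming shift.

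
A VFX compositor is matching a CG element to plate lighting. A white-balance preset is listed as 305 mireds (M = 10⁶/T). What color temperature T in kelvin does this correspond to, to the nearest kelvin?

T = 10⁶ / 305 = 3278.69 K → 3279 K.

3279 K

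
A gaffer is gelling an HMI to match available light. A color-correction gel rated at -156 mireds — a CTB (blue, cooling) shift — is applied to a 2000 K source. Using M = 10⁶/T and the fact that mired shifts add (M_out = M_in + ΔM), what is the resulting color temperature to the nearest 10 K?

M_in = 10⁶/2000 = 500.00 mireds.
M_out = 500.00 + (-156) = 344.00 mireds.
T_out = 10⁶/344.00 = 2907.0 K → 2910 K.

2910 K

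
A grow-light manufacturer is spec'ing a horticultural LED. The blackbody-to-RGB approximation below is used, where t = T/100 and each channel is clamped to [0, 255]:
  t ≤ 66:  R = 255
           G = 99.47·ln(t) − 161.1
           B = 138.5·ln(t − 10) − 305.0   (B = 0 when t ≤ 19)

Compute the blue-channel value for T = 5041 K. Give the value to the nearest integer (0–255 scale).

207

t = 5041/100 = 50.41; the t ≤ 66 branch applies.
B = 138.5·ln(50.41 − 10) − 305.0 = 138.5·ln 40.41 − 305.0 = 138.5·3.6991 − 305.0 = 207.322.
Rounded: 207.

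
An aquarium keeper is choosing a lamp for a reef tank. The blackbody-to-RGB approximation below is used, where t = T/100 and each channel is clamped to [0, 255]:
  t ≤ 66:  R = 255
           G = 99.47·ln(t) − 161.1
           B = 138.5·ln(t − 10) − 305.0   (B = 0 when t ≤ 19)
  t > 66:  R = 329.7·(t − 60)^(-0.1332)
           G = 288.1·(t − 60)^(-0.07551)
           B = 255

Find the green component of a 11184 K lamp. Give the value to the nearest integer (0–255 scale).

t = 11184/100 = 111.84; the t > 66 branch applies.
G = 288.1·(111.84 − 60)^(-0.07551) = 288.1·51.84^(-0.07551) = 288.1·0.74221 = 213.830.
Rounded: 214.

214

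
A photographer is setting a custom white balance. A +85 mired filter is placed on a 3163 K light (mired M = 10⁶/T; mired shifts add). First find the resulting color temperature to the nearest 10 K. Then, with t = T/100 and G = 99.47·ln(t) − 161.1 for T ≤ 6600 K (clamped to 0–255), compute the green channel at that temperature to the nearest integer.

159

M_in = 10⁶/3163 = 316.16; M_out = 316.16 + (+85) = 401.16.
T_out = 10⁶/401.16 = 2492.8 K → 2490 K; t = 24.9.
G = 99.47·ln 24.9 − 161.1 = 99.47·3.2149 − 161.1 = 158.683.
Rounded: 159.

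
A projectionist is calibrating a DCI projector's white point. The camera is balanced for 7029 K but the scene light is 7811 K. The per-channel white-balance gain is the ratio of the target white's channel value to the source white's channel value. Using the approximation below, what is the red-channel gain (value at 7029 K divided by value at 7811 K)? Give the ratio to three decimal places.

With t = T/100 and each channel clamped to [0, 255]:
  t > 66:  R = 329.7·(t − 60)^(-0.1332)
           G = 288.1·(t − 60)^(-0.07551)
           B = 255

1.078

At 7811 K (t = 78.11):
  R = 329.7·(78.11 − 60)^(-0.1332) = 329.7·18.11^(-0.1332) = 329.7·0.67990 = 224.163.
At 7029 K (t = 70.29):
  R = 329.7·(70.29 − 60)^(-0.1332) = 329.7·10.29^(-0.1332) = 329.7·0.73307 = 241.694.
Gain = 241.694 / 224.163 = 1.0782 → 1.078.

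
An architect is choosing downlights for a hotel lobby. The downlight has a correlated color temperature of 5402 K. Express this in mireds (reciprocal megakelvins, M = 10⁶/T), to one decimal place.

185.1 mireds

M = 10⁶ / 5402 = 185.117 → 185.1 mireds.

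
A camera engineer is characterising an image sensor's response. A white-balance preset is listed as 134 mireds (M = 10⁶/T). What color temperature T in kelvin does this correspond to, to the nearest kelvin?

T = 10⁶ / 134 = 7462.69 K → 7463 K.

7463 K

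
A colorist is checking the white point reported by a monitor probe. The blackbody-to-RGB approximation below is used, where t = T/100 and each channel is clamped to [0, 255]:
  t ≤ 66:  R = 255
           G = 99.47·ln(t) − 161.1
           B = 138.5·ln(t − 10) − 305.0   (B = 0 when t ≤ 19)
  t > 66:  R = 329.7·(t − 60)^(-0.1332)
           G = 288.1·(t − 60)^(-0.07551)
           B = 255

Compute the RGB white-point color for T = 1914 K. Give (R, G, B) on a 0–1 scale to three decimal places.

t = 1914/100 = 19.14; the t ≤ 66 branch applies.
R = 255 by definition for t ≤ 66.
G = 99.47·ln 19.14 − 161.1 = 99.47·2.9518 − 161.1 = 132.514.
B = 138.5·ln(19.14 − 10) − 305.0 = 138.5·ln 9.14 − 305.0 = 138.5·2.2127 − 305.0 = 1.453.
Dividing each by 255: (1.0000, 0.5197, 0.0057) → (1.000, 0.520, 0.006).

(1.000, 0.520, 0.006)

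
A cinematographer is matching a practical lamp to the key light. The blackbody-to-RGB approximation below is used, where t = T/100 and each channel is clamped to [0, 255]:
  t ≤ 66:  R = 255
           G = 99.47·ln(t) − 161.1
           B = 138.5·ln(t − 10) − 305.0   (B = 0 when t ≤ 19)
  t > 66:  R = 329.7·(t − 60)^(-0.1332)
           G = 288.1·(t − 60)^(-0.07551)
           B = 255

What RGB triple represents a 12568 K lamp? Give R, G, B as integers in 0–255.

t = 12568/100 = 125.68; the t > 66 branch applies.
R = 329.7·(125.68 − 60)^(-0.1332) = 329.7·65.68^(-0.1332) = 329.7·0.57269 = 188.815.
G = 288.1·(125.68 − 60)^(-0.07551) = 288.1·65.68^(-0.07551) = 288.1·0.72906 = 210.043.
B = 255 by definition for t > 66.
Rounded: (189, 210, 255).

R=189, G=210, B=255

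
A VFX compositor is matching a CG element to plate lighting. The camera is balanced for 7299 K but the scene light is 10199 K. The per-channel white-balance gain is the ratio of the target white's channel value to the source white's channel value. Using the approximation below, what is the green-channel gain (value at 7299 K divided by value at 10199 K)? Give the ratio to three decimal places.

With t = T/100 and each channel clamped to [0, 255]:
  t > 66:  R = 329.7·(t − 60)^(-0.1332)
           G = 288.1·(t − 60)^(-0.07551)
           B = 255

At 10199 K (t = 101.99):
  G = 288.1·(101.99 − 60)^(-0.07551) = 288.1·41.99^(-0.07551) = 288.1·0.75411 = 217.260.
At 7299 K (t = 72.99):
  G = 288.1·(72.99 − 60)^(-0.07551) = 288.1·12.99^(-0.07551) = 288.1·0.82397 = 237.386.
Gain = 237.386 / 217.260 = 1.0926 → 1.093.

1.093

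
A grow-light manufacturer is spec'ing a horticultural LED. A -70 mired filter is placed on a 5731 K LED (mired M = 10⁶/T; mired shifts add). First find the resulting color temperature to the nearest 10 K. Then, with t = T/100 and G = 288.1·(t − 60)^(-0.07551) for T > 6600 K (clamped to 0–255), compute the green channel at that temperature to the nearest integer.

M_in = 10⁶/5731 = 174.49; M_out = 174.49 + (-70) = 104.49.
T_out = 10⁶/104.49 = 9570.3 K → 9570 K; t = 95.7.
G = 288.1·(95.7 − 60)^(-0.07551) = 288.1·35.7^(-0.07551) = 288.1·0.76341 = 219.939.
Rounded: 220.

220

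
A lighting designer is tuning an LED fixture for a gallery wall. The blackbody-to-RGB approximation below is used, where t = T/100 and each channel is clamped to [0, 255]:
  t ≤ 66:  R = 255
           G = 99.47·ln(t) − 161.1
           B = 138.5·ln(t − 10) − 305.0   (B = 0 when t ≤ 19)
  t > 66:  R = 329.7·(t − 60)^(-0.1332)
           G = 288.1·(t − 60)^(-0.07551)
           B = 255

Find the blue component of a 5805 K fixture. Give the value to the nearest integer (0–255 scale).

t = 5805/100 = 58.05; the t ≤ 66 branch applies.
B = 138.5·ln(58.05 − 10) − 305.0 = 138.5·ln 48.05 − 305.0 = 138.5·3.8722 − 305.0 = 231.306.
Rounded: 231.

231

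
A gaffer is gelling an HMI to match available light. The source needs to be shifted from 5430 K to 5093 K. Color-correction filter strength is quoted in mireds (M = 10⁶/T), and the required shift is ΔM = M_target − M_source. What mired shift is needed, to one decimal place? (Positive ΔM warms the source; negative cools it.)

M_source = 10⁶/5430 = 184.162; M_target = 10⁶/5093 = 196.348.
ΔM = 196.348 − 184.162 = 12.186 → +12.2 mireds, a warming shift.

+12.2 mireds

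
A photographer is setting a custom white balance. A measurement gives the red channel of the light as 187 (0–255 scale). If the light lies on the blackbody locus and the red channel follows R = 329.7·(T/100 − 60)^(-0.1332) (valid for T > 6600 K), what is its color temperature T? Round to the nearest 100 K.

(t − 60)^(-0.1332) = 187/329.7 = 0.56718.
t − 60 = 0.56718^(1/-0.1332) = 0.56718^(-7.508) = 70.620, so t = 130.620.
T = 100·t = 13062 K → 13100 K to the nearest 100 K.

13100 K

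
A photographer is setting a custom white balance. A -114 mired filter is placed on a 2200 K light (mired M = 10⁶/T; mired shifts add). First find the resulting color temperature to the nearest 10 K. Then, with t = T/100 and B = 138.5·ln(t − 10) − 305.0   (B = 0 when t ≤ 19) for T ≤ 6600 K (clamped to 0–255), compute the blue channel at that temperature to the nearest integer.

M_in = 10⁶/2200 = 454.55; M_out = 454.55 + (-114) = 340.55.
T_out = 10⁶/340.55 = 2936.5 K → 2940 K; t = 29.4.
B = 138.5·ln(29.4 − 10) − 305.0 = 138.5·ln 19.4 − 305.0 = 138.5·2.9653 − 305.0 = 105.690.
Rounded: 106.

106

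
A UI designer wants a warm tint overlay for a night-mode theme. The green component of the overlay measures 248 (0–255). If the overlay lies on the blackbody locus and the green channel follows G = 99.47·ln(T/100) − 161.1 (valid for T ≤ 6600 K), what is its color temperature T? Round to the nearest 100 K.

ln t = (248 + 161.1) / 99.47 = 4.1128.
t = e^4.1128 = 61.117.
T = 100·t = 6112 K → 6100 K to the nearest 100 K.

6100 K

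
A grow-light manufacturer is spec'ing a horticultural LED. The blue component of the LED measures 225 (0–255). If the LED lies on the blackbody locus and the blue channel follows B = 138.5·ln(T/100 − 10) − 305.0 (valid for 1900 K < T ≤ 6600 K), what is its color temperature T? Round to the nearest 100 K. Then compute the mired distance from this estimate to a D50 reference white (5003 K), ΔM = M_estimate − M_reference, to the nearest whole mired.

-21 mireds

ln(t − 10) = (225 + 305.0) / 138.5 = 3.8267.
t − 10 = e^3.8267 = 45.911, so t = 55.911.
T = 100·t = 5591 K → 5600 K to the nearest 100 K.
M_estimate = 10⁶/5600 = 178.57; M_reference = 10⁶/5003 = 199.88.
ΔM = 178.57 − 199.88 = -21.31 → -21 mireds.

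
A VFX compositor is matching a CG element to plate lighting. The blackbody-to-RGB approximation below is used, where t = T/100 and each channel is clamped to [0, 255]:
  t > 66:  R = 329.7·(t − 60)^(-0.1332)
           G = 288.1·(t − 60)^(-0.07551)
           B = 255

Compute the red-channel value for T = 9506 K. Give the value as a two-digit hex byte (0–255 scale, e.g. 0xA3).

t = 9506/100 = 95.06; the t > 66 branch applies.
R = 329.7·(95.06 − 60)^(-0.1332) = 329.7·35.06^(-0.1332) = 329.7·0.62263 = 205.282.
Rounded: 205; in hex, 0xCD.

0xCD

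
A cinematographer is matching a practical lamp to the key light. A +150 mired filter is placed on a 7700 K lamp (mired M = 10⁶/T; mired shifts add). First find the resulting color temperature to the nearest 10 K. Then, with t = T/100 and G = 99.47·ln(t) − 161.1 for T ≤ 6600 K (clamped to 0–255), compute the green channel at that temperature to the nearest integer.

195

M_in = 10⁶/7700 = 129.87; M_out = 129.87 + (+150) = 279.87.
T_out = 10⁶/279.87 = 3573.1 K → 3570 K; t = 35.7.
G = 99.47·ln 35.7 − 161.1 = 99.47·3.5752 − 161.1 = 194.520.
Rounded: 195.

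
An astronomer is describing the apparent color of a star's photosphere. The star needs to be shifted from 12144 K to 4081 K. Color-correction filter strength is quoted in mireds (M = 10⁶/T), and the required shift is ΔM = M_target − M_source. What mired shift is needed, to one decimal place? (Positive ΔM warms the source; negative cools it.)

+162.7 mireds

M_source = 10⁶/12144 = 82.345; M_target = 10⁶/4081 = 245.038.
ΔM = 245.038 − 82.345 = 162.693 → +162.7 mireds, a warming shift.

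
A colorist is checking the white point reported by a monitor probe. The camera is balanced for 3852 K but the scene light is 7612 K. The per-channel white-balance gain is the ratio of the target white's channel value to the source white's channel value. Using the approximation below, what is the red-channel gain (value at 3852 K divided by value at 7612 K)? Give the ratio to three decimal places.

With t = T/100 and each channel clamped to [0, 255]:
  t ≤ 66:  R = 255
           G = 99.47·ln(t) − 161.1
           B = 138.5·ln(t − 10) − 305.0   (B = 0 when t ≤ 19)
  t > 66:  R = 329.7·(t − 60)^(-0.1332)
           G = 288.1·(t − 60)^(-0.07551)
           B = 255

1.120

At 7612 K (t = 76.12):
  R = 329.7·(76.12 − 60)^(-0.1332) = 329.7·16.12^(-0.1332) = 329.7·0.69052 = 227.666.
At 3852 K (t = 38.52):
  R = 255 by definition for t ≤ 66.
Gain = 255.000 / 227.666 = 1.1201 → 1.120.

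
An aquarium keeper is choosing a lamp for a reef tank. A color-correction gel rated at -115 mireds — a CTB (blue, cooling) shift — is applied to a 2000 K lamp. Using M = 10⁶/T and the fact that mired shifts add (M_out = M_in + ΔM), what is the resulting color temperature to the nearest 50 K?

M_in = 10⁶/2000 = 500.00 mireds.
M_out = 500.00 + (-115) = 385.00 mireds.
T_out = 10⁶/385.00 = 2597.4 K → 2600 K.

2600 K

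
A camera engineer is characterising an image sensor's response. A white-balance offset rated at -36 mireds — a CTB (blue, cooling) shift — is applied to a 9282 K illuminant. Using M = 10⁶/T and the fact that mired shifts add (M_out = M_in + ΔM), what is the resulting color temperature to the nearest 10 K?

M_in = 10⁶/9282 = 107.74 mireds.
M_out = 107.74 + (-36) = 71.74 mireds.
T_out = 10⁶/71.74 = 13940.1 K → 13940 K.

13940 K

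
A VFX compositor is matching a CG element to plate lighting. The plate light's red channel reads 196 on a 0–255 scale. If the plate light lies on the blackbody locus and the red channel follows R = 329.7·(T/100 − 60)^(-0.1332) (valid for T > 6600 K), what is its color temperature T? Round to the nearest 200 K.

11000 K

(t − 60)^(-0.1332) = 196/329.7 = 0.59448.
t − 60 = 0.59448^(1/-0.1332) = 0.59448^(-7.508) = 49.621, so t = 109.621.
T = 100·t = 10962 K → 11000 K to the nearest 200 K.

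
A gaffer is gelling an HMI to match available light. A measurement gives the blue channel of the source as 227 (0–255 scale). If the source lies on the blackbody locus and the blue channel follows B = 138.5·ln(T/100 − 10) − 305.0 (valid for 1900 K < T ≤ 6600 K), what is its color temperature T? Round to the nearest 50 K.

ln(t − 10) = (227 + 305.0) / 138.5 = 3.8412.
t − 10 = e^3.8412 = 46.579, so t = 56.579.
T = 100·t = 5658 K → 5650 K to the nearest 50 K.

5650 K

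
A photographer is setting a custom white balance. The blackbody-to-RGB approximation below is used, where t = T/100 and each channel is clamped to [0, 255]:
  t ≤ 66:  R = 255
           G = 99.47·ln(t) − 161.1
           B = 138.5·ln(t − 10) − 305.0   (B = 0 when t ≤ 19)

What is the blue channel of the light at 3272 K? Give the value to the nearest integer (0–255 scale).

128

t = 3272/100 = 32.72; the t ≤ 66 branch applies.
B = 138.5·ln(32.72 − 10) − 305.0 = 138.5·ln 22.72 − 305.0 = 138.5·3.1232 − 305.0 = 127.570.
Rounded: 128.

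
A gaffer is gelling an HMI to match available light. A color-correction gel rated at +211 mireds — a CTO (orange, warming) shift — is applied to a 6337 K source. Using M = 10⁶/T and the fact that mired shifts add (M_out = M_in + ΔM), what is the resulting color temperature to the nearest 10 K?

M_in = 10⁶/6337 = 157.80 mireds.
M_out = 157.80 + (+211) = 368.80 mireds.
T_out = 10⁶/368.80 = 2711.5 K → 2710 K.

2710 K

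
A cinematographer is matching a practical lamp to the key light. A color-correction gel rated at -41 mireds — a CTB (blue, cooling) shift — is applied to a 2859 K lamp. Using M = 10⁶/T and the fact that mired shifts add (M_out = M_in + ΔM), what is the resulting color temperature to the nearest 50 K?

3250 K

M_in = 10⁶/2859 = 349.77 mireds.
M_out = 349.77 + (-41) = 308.77 mireds.
T_out = 10⁶/308.77 = 3238.6 K → 3250 K.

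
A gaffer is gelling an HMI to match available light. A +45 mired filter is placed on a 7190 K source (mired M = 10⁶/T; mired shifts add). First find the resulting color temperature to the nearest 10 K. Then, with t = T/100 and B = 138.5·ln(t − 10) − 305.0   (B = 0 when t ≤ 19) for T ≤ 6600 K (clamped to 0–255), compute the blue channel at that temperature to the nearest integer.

220

M_in = 10⁶/7190 = 139.08; M_out = 139.08 + (+45) = 184.08.
T_out = 10⁶/184.08 = 5432.4 K → 5430 K; t = 54.3.
B = 138.5·ln(54.3 − 10) − 305.0 = 138.5·ln 44.3 − 305.0 = 138.5·3.7910 − 305.0 = 220.051.
Rounded: 220.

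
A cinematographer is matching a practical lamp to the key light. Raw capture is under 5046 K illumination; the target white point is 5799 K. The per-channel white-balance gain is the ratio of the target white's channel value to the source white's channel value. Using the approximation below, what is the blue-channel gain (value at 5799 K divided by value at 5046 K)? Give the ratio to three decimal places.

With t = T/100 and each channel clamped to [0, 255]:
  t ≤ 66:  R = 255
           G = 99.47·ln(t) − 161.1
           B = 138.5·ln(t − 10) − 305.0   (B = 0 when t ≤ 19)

At 5046 K (t = 50.46):
  B = 138.5·ln(50.46 − 10) − 305.0 = 138.5·ln 40.46 − 305.0 = 138.5·3.7003 − 305.0 = 207.493.
At 5799 K (t = 57.99):
  B = 138.5·ln(57.99 − 10) − 305.0 = 138.5·ln 47.99 − 305.0 = 138.5·3.8710 − 305.0 = 231.132.
Gain = 231.132 / 207.493 = 1.1139 → 1.114.

1.114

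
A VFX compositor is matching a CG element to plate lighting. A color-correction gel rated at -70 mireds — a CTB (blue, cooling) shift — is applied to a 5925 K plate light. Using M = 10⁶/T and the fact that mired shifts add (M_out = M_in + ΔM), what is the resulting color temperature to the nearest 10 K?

10120 K

M_in = 10⁶/5925 = 168.78 mireds.
M_out = 168.78 + (-70) = 98.78 mireds.
T_out = 10⁶/98.78 = 10123.9 K → 10120 K.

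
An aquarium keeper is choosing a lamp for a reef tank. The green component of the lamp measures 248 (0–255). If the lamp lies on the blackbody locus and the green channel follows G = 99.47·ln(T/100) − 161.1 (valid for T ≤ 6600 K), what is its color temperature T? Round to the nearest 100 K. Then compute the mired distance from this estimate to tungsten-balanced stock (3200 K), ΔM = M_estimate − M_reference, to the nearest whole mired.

ln t = (248 + 161.1) / 99.47 = 4.1128.
t = e^4.1128 = 61.117.
T = 100·t = 6112 K → 6100 K to the nearest 100 K.
M_estimate = 10⁶/6100 = 163.93; M_reference = 10⁶/3200 = 312.50.
ΔM = 163.93 − 312.50 = -148.57 → -149 mireds.

-149 mireds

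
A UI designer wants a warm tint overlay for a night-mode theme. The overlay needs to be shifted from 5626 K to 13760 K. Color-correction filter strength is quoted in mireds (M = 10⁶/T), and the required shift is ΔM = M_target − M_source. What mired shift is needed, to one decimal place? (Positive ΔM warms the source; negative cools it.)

M_source = 10⁶/5626 = 177.746; M_target = 10⁶/13760 = 72.674.
ΔM = 72.674 − 177.746 = -105.072 → -105.1 mireds, a cooling shift.

-105.1 mireds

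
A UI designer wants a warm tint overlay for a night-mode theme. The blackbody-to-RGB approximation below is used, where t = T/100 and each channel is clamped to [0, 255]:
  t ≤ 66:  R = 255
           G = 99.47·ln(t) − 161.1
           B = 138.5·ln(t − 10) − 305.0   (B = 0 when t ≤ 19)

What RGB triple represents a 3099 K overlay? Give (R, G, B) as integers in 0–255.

t = 3099/100 = 30.99; the t ≤ 66 branch applies.
R = 255 by definition for t ≤ 66.
G = 99.47·ln 30.99 − 161.1 = 99.47·3.4337 − 161.1 = 180.447.
B = 138.5·ln(30.99 − 10) − 305.0 = 138.5·ln 20.99 − 305.0 = 138.5·3.0440 − 305.0 = 116.600.
Rounded: (255, 180, 117).

(255, 180, 117)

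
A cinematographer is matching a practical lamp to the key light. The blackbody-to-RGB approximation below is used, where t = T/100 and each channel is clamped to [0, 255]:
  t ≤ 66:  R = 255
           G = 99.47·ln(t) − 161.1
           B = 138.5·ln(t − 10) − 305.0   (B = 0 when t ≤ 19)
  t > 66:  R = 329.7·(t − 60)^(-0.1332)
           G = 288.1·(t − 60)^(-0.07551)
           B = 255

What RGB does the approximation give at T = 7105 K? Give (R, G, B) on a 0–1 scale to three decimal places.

(0.939, 0.942, 1.000)

t = 7105/100 = 71.05; the t > 66 branch applies.
R = 329.7·(71.05 − 60)^(-0.1332) = 329.7·11.05^(-0.1332) = 329.7·0.72615 = 239.410.
G = 288.1·(71.05 − 60)^(-0.07551) = 288.1·11.05^(-0.07551) = 288.1·0.83410 = 240.303.
B = 255 by definition for t > 66.
Dividing each by 255: (0.9389, 0.9424, 1.0000) → (0.939, 0.942, 1.000).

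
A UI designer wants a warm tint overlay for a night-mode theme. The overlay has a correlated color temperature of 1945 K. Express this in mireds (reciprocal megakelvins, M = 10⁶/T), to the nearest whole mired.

514 mireds

M = 10⁶ / 1945 = 514.139 → 514 mireds.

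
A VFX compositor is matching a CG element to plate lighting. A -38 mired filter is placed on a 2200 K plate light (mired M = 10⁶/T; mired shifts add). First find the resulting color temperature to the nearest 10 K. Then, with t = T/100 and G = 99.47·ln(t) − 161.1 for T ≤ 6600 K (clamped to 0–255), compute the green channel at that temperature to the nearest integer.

M_in = 10⁶/2200 = 454.55; M_out = 454.55 + (-38) = 416.55.
T_out = 10⁶/416.55 = 2400.7 K → 2400 K; t = 24.
G = 99.47·ln 24 − 161.1 = 99.47·3.1781 − 161.1 = 155.021.
Rounded: 155.

155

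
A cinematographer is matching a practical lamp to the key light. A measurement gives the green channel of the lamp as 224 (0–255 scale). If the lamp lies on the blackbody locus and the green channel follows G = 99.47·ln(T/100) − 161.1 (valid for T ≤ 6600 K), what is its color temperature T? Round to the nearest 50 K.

ln t = (224 + 161.1) / 99.47 = 3.8715.
t = e^3.8715 = 48.015.
T = 100·t = 4802 K → 4800 K to the nearest 50 K.

4800 K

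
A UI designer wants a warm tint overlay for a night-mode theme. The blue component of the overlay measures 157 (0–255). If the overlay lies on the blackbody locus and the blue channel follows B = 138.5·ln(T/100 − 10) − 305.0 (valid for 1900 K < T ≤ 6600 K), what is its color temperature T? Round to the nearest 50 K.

3800 K

ln(t − 10) = (157 + 305.0) / 138.5 = 3.3357.
t − 10 = e^3.3357 = 28.099, so t = 38.099.
T = 100·t = 3810 K → 3800 K to the nearest 50 K.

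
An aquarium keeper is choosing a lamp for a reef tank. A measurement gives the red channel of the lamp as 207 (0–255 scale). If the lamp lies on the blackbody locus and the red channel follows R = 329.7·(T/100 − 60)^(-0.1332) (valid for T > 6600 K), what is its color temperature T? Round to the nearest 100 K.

(t − 60)^(-0.1332) = 207/329.7 = 0.62784.
t − 60 = 0.62784^(1/-0.1332) = 0.62784^(-7.508) = 32.933, so t = 92.933.
T = 100·t = 9293 K → 9300 K to the nearest 100 K.

9300 K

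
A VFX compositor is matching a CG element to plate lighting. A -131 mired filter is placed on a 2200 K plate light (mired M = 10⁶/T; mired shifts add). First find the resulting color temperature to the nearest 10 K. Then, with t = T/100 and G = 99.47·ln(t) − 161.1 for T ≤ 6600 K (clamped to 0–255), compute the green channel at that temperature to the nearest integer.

M_in = 10⁶/2200 = 454.55; M_out = 454.55 + (-131) = 323.55.
T_out = 10⁶/323.55 = 3090.8 K → 3090 K; t = 30.9.
G = 99.47·ln 30.9 − 161.1 = 99.47·3.4308 − 161.1 = 180.157.
Rounded: 180.

180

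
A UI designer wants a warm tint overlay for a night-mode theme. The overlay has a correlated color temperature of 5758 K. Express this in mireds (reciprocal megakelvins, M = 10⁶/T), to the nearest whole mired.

M = 10⁶ / 5758 = 173.671 → 174 mireds.

174 mireds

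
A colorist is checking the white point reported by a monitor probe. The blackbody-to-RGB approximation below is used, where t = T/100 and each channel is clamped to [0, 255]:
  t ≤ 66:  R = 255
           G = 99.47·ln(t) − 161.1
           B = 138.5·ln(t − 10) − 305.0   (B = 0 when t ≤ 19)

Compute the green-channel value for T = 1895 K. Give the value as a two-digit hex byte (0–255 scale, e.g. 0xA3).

t = 1895/100 = 18.95; the t ≤ 66 branch applies.
G = 99.47·ln 18.95 − 161.1 = 99.47·2.9418 − 161.1 = 131.521.
Rounded: 132; in hex, 0x84.

0x84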